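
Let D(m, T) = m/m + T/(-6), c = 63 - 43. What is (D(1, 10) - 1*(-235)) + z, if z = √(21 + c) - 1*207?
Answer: 82/3 + √41 ≈ 33.736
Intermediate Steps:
c = 20
D(m, T) = 1 - T/6 (D(m, T) = 1 + T*(-⅙) = 1 - T/6)
z = -207 + √41 (z = √(21 + 20) - 1*207 = √41 - 207 = -207 + √41 ≈ -200.60)
(D(1, 10) - 1*(-235)) + z = ((1 - ⅙*10) - 1*(-235)) + (-207 + √41) = ((1 - 5/3) + 235) + (-207 + √41) = (-⅔ + 235) + (-207 + √41) = 703/3 + (-207 + √41) = 82/3 + √41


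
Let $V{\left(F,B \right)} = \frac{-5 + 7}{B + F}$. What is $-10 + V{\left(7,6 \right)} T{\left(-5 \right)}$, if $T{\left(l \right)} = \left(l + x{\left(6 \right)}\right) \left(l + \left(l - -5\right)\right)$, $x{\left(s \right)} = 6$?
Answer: $- \frac{140}{13} \approx -10.769$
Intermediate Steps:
$V{\left(F,B \right)} = \frac{2}{B + F}$
$T{\left(l \right)} = \left(5 + 2 l\right) \left(6 + l\right)$ ($T{\left(l \right)} = \left(l + 6\right) \left(l + \left(l - -5\right)\right) = \left(6 + l\right) \left(l + \left(l + 5\right)\right) = \left(6 + l\right) \left(l + \left(5 + l\right)\right) = \left(6 + l\right) \left(5 + 2 l\right) = \left(5 + 2 l\right) \left(6 + l\right)$)
$-10 + V{\left(7,6 \right)} T{\left(-5 \right)} = -10 + \frac{2}{6 + 7} \left(30 + 2 \left(-5\right)^{2} + 17 \left(-5\right)\right) = -10 + \frac{2}{13} \left(30 + 2 \cdot 25 - 85\right) = -10 + 2 \cdot \frac{1}{13} \left(30 + 50 - 85\right) = -10 + \frac{2}{13} \left(-5\right) = -10 - \frac{10}{13} = - \frac{140}{13}$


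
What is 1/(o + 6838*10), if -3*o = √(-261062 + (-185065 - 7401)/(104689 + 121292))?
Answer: 34768306755/2377471564717972 + 9*I*√5786373393857/594367891179493 ≈ 1.4624e-5 + 3.6424e-8*I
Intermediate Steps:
o = -16*I*√5786373393857/225981 (o = -√(-261062 + (-185065 - 7401)/(104689 + 121292))/3 = -√(-261062 - 192466/225981)/3 = -16*I*√5786373393857/225981 ≈ -170.31*I)
1/(o + 6838*10) = 1/(-16*I*√5786373393857/225981 + 6838*10) = 1/(-16*I*√5786373393857/225981 + 68380) = 1/(68380 - 16*I*√5786373393857/225981)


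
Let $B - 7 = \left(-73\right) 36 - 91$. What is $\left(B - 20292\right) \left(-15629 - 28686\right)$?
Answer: $1019422260$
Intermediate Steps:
$B = -2712$ ($B = 7 - 2719 = -2712$)
$\left(B - 20292\right) \left(-15629 - 28686\right) = \left(-2712 - 20292\right) \left(-15629 - 28686\right) = \left(-23004\right) \left(-44315\right) = 1019422260$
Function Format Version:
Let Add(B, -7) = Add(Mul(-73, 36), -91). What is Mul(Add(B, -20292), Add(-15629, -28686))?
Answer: 1019422260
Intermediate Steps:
B = -2712 (B = Add(7, Add(Mul(-73, 36), -91)) = Add(7, Add(-2628, -91)) = Add(7, -2719) = -2712)
Mul(Add(B, -20292), Add(-15629, -28686)) = Mul(Add(-2712, -20292), Add(-15629, -28686)) = Mul(-23004, -44315) = 1019422260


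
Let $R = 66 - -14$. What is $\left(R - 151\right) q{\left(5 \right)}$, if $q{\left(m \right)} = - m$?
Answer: $355$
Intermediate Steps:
$R = 80$ ($R = 66 + 14 = 80$)
$\left(R - 151\right) q{\left(5 \right)} = \left(80 - 151\right) \left(\left(-1\right) 5\right) = \left(-71\right) \left(-5\right) = 355$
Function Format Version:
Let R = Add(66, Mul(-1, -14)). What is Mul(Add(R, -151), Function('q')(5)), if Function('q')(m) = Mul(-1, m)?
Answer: 355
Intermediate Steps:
R = 80 (R = Add(66, 14) = 80)
Mul(Add(R, -151), Function('q')(5)) = Mul(Add(80, -151), Mul(-1, 5)) = Mul(-71, -5) = 355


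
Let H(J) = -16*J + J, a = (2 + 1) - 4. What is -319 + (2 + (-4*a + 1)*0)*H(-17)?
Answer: 191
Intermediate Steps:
a = -1 (a = 3 - 4 = -1)
H(J) = -15*J
-319 + (2 + (-4*a + 1)*0)*H(-17) = -319 + (2 + (-4*(-1) + 1)*0)*(-15*(-17)) = -319 + (2 + (4 + 1)*0)*255 = -319 + (2 + 5*0)*255 = -319 + (2 + 0)*255 = -319 + 2*255 = -319 + 510 = 191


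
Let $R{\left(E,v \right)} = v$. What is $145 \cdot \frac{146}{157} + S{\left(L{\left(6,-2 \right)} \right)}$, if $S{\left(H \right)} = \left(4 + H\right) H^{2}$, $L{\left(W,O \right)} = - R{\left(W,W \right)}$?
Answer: $\frac{9866}{157} \approx 62.841$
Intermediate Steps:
$L{\left(W,O \right)} = - W$
$S{\left(H \right)} = H^{2} \left(4 + H\right)$
$145 \cdot \frac{146}{157} + S{\left(L{\left(6,-2 \right)} \right)} = 145 \cdot \frac{146}{157} + \left(\left(-1\right) 6\right)^{2} \left(4 - 6\right) = 145 \cdot 146 \cdot \frac{1}{157} + \left(-6\right)^{2} \left(4 - 6\right) = 145 \cdot \frac{146}{157} + 36 \left(-2\right) = \frac{21170}{157} - 72 = \frac{9866}{157}$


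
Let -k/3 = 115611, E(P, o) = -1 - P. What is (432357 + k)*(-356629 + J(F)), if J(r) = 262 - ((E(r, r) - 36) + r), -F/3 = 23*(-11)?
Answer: -30474766920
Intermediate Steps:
F = 759 (F = -69*(-11) = -3*(-253) = 759)
k = -346833 (k = -3*115611 = -346833)
J(r) = 299 (J(r) = 262 - (((-1 - r) - 36) + r) = 262 - ((-37 - r) + r) = 262 - 1*(-37) = 262 + 37 = 299)
(432357 + k)*(-356629 + J(F)) = (432357 - 346833)*(-356629 + 299) = 85524*(-356330) = -30474766920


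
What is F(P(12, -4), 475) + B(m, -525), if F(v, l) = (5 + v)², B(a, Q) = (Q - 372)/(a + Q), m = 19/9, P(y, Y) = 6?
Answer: 44423/362 ≈ 122.72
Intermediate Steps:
m = 19/9 (m = (⅑)*19 = 19/9 ≈ 2.1111)
B(a, Q) = (-372 + Q)/(Q + a)
F(P(12, -4), 475) + B(m, -525) = (5 + 6)² + (-372 - 525)/(-525 + 19/9) = 11² - 897/(-4706/9) = 121 - 9/4706*(-897) = 121 + 621/362 = 44423/362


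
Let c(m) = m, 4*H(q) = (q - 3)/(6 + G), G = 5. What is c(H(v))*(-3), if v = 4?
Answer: -3/44 ≈ -0.068182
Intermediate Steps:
H(q) = -3/44 + q/44 (H(q) = ((q - 3)/(6 + 5))/4 = ((-3 + q)/11)/4 = ((-3 + q)*(1/11))/4 = (-3/11 + q/11)/4 = -3/44 + q/44)
c(H(v))*(-3) = (-3/44 + (1/44)*4)*(-3) = (-3/44 + 1/11)*(-3) = (1/44)*(-3) = -3/44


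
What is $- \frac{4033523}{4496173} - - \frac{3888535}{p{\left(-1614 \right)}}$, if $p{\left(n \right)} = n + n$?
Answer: $- \frac{17496546288799}{14513646444} \approx -1205.5$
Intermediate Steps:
$p{\left(n \right)} = 2 n$
$- \frac{4033523}{4496173} - - \frac{3888535}{p{\left(-1614 \right)}} = - \frac{4033523}{4496173} - - \frac{3888535}{2 \left(-1614\right)} = \left(-4033523\right) \frac{1}{4496173} - - \frac{3888535}{-3228} = - \frac{4033523}{4496173} - \left(-3888535\right) \left(- \frac{1}{3228}\right) = - \frac{4033523}{4496173} - \frac{3888535}{3228} = - \frac{17496546288799}{14513646444}$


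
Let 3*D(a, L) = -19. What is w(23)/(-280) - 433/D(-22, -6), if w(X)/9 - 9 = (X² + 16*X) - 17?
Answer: 30243/760 ≈ 39.793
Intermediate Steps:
D(a, L) = -19/3 (D(a, L) = (⅓)*(-19) = -19/3)
w(X) = -72 + 9*X² + 144*X (w(X) = 81 + 9*((X² + 16*X) - 17) = 81 + 9*(-17 + X² + 16*X) = 81 + (-153 + 9*X² + 144*X) = -72 + 9*X² + 144*X)
w(23)/(-280) - 433/D(-22, -6) = (-72 + 9*23² + 144*23)/(-280) - 433/(-19/3) = (-72 + 9*529 + 3312)*(-1/280) - 433*(-3/19) = (-72 + 4761 + 3312)*(-1/280) + 1299/19 = 8001*(-1/280) + 1299/19 = -1143/40 + 1299/19 = 30243/760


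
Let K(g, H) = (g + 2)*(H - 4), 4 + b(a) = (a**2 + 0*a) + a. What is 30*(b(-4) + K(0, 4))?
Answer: 240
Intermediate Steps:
b(a) = -4 + a + a**2 (b(a) = -4 + ((a**2 + 0*a) + a) = -4 + ((a**2 + 0) + a) = -4 + (a**2 + a) = -4 + (a + a**2) = -4 + a + a**2)
K(g, H) = (-4 + H)*(2 + g) (K(g, H) = (2 + g)*(-4 + H) = (-4 + H)*(2 + g))
30*(b(-4) + K(0, 4)) = 30*((-4 - 4 + (-4)**2) + (-8 - 4*0 + 2*4 + 4*0)) = 30*((-4 - 4 + 16) + (-8 + 0 + 8 + 0)) = 30*(8 + 0) = 30*8 = 240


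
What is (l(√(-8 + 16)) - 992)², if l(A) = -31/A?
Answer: 7873473/8 + 15376*√2 ≈ 1.0059e+6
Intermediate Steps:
(l(√(-8 + 16)) - 992)² = (-31/√(-8 + 16) - 992)² = (-31*√2/4 - 992)² = (-992 - 31*√2/4)²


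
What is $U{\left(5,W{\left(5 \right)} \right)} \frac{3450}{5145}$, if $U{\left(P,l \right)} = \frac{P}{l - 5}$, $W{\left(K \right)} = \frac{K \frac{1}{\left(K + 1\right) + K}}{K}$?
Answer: $- \frac{6325}{9261} \approx -0.68297$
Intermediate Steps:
$W{\left(K \right)} = \frac{1}{1 + 2 K}$ ($W{\left(K \right)} = \frac{K \frac{1}{\left(1 + K\right) + K}}{K} = \frac{K \frac{1}{1 + 2 K}}{K} = \frac{1}{1 + 2 K}$)
$U{\left(P,l \right)} = \frac{P}{-5 + l}$ ($U{\left(P,l \right)} = \frac{P}{l - 5} = \frac{P}{-5 + l}$)
$U{\left(5,W{\left(5 \right)} \right)} \frac{3450}{5145} = \frac{5}{-5 + \frac{1}{1 + 2 \cdot 5}} \cdot \frac{3450}{5145} = \frac{5}{-5 + \frac{1}{1 + 10}} \cdot 3450 \cdot \frac{1}{5145} = \frac{5}{-5 + \frac{1}{11}} \cdot \frac{230}{343} = \frac{5}{- \frac{54}{11}} \cdot \frac{230}{343} = 5 \left(- \frac{11}{54}\right) \frac{230}{343} = \left(- \frac{55}{54}\right) \frac{230}{343} = - \frac{6325}{9261}$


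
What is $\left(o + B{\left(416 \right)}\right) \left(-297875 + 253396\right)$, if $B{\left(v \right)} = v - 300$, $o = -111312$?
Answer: $4945886884$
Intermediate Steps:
$B{\left(v \right)} = -300 + v$
$\left(o + B{\left(416 \right)}\right) \left(-297875 + 253396\right) = \left(-111312 + \left(-300 + 416\right)\right) \left(-297875 + 253396\right) = \left(-111312 + 116\right) \left(-44479\right) = \left(-111196\right) \left(-44479\right) = 4945886884$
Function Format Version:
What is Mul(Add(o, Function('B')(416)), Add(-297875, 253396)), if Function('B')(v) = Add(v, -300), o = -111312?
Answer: 4945886884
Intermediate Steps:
Function('B')(v) = Add(-300, v)
Mul(Add(o, Function('B')(416)), Add(-297875, 253396)) = Mul(Add(-111312, Add(-300, 416)), Add(-297875, 253396)) = Mul(Add(-111312, 116), -44479) = Mul(-111196, -44479) = 4945886884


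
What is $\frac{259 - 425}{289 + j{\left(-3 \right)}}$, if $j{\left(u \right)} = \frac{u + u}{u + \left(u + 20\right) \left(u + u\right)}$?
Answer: $- \frac{5810}{10117} \approx -0.57428$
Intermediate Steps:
$j{\left(u \right)} = \frac{2 u}{u + 2 u \left(20 + u\right)}$ ($j{\left(u \right)} = \frac{2 u}{u + \left(20 + u\right) 2 u} = \frac{2 u}{u + 2 u \left(20 + u\right)}$)
$\frac{259 - 425}{289 + j{\left(-3 \right)}} = \frac{259 - 425}{289 + \frac{2}{41 + 2 \left(-3\right)}} = - \frac{166}{289 + \frac{2}{41 - 6}} = - \frac{166}{289 + \frac{2}{35}} = - \frac{166}{\frac{10117}{35}} = \left(-166\right) \frac{35}{10117} = - \frac{5810}{10117}$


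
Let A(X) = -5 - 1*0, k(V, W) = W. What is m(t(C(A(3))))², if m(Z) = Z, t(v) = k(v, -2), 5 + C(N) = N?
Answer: 4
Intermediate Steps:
A(X) = -5 (A(X) = -5 + 0 = -5)
C(N) = -5 + N
t(v) = -2
m(t(C(A(3))))² = (-2)² = 4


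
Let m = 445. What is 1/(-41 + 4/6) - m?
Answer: -53848/121 ≈ -445.02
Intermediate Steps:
1/(-41 + 4/6) - m = 1/(-41 + 4/6) - 1*445 = 1/(-41 + 4*(1/6)) - 445 = 1/(-41 + 2/3) - 445 = 1/(-121/3) - 445 = -3/121 - 445 = -53848/121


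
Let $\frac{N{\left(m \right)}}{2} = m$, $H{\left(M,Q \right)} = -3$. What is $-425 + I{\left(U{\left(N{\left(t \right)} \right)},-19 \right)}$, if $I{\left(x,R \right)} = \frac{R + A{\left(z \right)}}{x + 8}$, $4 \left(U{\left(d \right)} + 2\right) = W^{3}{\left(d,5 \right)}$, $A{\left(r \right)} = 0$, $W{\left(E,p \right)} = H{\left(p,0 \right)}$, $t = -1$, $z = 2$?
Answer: $- \frac{1199}{3} \approx -399.67$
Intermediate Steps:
$W{\left(E,p \right)} = -3$
$N{\left(m \right)} = 2 m$
$U{\left(d \right)} = - \frac{35}{4}$ ($U{\left(d \right)} = -2 + \frac{\left(-3\right)^{3}}{4} = -2 + \frac{1}{4} \left(-27\right) = -2 - \frac{27}{4} = - \frac{35}{4}$)
$I{\left(x,R \right)} = \frac{R}{8 + x}$ ($I{\left(x,R \right)} = \frac{R + 0}{x + 8} = \frac{R}{8 + x}$)
$-425 + I{\left(U{\left(N{\left(t \right)} \right)},-19 \right)} = -425 - \frac{19}{8 - \frac{35}{4}} = -425 - \frac{19}{- \frac{3}{4}} = -425 - - \frac{76}{3} = -425 + \frac{76}{3} = - \frac{1199}{3}$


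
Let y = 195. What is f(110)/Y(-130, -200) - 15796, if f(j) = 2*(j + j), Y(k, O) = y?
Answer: -615956/39 ≈ -15794.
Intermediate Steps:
Y(k, O) = 195
f(j) = 4*j (f(j) = 2*(2*j) = 4*j)
f(110)/Y(-130, -200) - 15796 = (4*110)/195 - 15796 = 440*(1/195) - 15796 = 88/39 - 15796 = -615956/39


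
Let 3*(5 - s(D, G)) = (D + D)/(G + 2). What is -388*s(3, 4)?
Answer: -5432/3 ≈ -1810.7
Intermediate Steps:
s(D, G) = 5 - 2*D/(3*(2 + G)) (s(D, G) = 5 - (D + D)/(3*(G + 2)) = 5 - 2*D/(3*(2 + G)))
-388*s(3, 4) = -388*(30 - 2*3 + 15*4)/(3*(2 + 4)) = -388*(30 - 6 + 60)/(3*6) = -388*84/(3*6) = -388*14/3 = -5432/3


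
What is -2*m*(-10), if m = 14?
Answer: 280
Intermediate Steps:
-2*m*(-10) = -2*14*(-10) = -28*(-10) = 280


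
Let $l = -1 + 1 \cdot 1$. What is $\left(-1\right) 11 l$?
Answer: $0$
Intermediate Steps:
$l = 0$ ($l = -1 + 1 = 0$)
$\left(-1\right) 11 l = \left(-1\right) 11 \cdot 0 = \left(-11\right) 0 = 0$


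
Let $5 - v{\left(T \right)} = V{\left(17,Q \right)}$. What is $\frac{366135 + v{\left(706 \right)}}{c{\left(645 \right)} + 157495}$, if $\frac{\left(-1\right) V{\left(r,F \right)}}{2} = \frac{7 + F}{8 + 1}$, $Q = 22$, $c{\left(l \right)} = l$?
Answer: $\frac{1647659}{711630} \approx 2.3153$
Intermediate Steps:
$V{\left(r,F \right)} = - \frac{14}{9} - \frac{2 F}{9}$ ($V{\left(r,F \right)} = - 2 \frac{7 + F}{8 + 1} = - 2 \frac{7 + F}{9} = - 2 \left(7 + F\right) \frac{1}{9} = - 2 \left(\frac{7}{9} + \frac{F}{9}\right) = - \frac{14}{9} - \frac{2 F}{9}$)
$v{\left(T \right)} = \frac{103}{9}$ ($v{\left(T \right)} = 5 - \left(- \frac{14}{9} - \frac{44}{9}\right) = 5 - - \frac{58}{9} = 5 + \frac{58}{9} = \frac{103}{9}$)
$\frac{366135 + v{\left(706 \right)}}{c{\left(645 \right)} + 157495} = \frac{366135 + \frac{103}{9}}{645 + 157495} = \frac{3295318}{9 \cdot 158140} = \frac{3295318}{9} \cdot \frac{1}{158140} = \frac{1647659}{711630}$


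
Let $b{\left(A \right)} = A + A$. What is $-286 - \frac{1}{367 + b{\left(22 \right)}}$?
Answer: $- \frac{117547}{411} \approx -286.0$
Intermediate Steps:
$b{\left(A \right)} = 2 A$
$-286 - \frac{1}{367 + b{\left(22 \right)}} = -286 - \frac{1}{367 + 2 \cdot 22} = -286 - \frac{1}{367 + 44} = -286 - \frac{1}{411} = - \frac{117547}{411}$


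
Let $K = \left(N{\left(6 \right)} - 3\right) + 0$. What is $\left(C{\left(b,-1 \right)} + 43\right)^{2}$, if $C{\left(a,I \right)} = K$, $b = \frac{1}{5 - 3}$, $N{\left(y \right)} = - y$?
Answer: $1156$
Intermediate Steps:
$b = \frac{1}{2} \approx 0.5$
$K = -9$ ($K = \left(\left(-1\right) 6 - 3\right) + 0 = \left(-6 - 3\right) + 0 = -9 + 0 = -9$)
$C{\left(a,I \right)} = -9$
$\left(C{\left(b,-1 \right)} + 43\right)^{2} = \left(-9 + 43\right)^{2} = 34^{2} = 1156$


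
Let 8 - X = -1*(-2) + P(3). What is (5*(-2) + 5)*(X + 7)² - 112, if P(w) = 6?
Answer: -357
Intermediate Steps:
X = 0 (X = 8 - (-1*(-2) + 6) = 8 - (2 + 6) = 8 - 1*8 = 8 - 8 = 0)
(5*(-2) + 5)*(X + 7)² - 112 = (5*(-2) + 5)*(0 + 7)² - 112 = (-10 + 5)*7² - 112 = -5*49 - 112 = -245 - 112 = -357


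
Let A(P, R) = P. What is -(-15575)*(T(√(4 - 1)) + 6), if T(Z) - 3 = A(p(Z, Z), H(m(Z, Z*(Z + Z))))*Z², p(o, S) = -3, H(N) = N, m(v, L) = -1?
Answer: 0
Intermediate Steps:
T(Z) = 3 - 3*Z²
-(-15575)*(T(√(4 - 1)) + 6) = -(-15575)*((3 - 3*(√(4 - 1))²) + 6) = -(-15575)*((3 - 3*(√3)²) + 6) = -(-15575)*((3 - 3*3) + 6) = -(-15575)*((3 - 9) + 6) = -(-15575)*(-6 + 6) = -(-15575)*0 = -2225*0 = 0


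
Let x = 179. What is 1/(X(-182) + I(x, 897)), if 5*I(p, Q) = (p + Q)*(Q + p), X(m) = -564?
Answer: 5/1154956 ≈ 4.3292e-6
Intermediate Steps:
I(p, Q) = (Q + p)**2/5 (I(p, Q) = ((p + Q)*(Q + p))/5 = ((Q + p)*(Q + p))/5 = (Q + p)**2/5)
1/(X(-182) + I(x, 897)) = 1/(-564 + (897 + 179)**2/5) = 1/(-564 + (1/5)*1076**2) = 1/(-564 + (1/5)*1157776) = 1/(-564 + 1157776/5) = 1/(1154956/5) = 5/1154956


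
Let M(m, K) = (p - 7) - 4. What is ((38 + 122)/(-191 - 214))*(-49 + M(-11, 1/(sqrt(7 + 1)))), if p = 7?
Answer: 1696/81 ≈ 20.938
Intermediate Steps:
M(m, K) = -4 (M(m, K) = (7 - 7) - 4 = 0 - 4 = -4)
((38 + 122)/(-191 - 214))*(-49 + M(-11, 1/(sqrt(7 + 1)))) = ((38 + 122)/(-191 - 214))*(-49 - 4) = (160/(-405))*(-53) = (160*(-1/405))*(-53) = -32/81*(-53) = 1696/81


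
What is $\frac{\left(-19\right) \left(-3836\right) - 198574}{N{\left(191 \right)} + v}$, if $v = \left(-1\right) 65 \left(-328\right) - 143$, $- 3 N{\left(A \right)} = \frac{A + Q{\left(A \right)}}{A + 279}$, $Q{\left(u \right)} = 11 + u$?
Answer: $- \frac{59074300}{9953059} \approx -5.9353$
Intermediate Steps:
$N{\left(A \right)} = - \frac{11 + 2 A}{3 \left(279 + A\right)}$ ($N{\left(A \right)} = - \frac{\left(A + \left(11 + A\right)\right) \frac{1}{A + 279}}{3} = - \frac{\left(11 + 2 A\right) \frac{1}{279 + A}}{3} = - \frac{\frac{1}{279 + A} \left(11 + 2 A\right)}{3} = - \frac{11 + 2 A}{3 \left(279 + A\right)}$)
$v = 21177$ ($v = \left(-65\right) \left(-328\right) - 143 = 21320 - 143 = 21177$)
$\frac{\left(-19\right) \left(-3836\right) - 198574}{N{\left(191 \right)} + v} = \frac{\left(-19\right) \left(-3836\right) - 198574}{\frac{-11 - 382}{3 \left(279 + 191\right)} + 21177} = \frac{72884 - 198574}{\frac{-11 - 382}{3 \cdot 470} + 21177} = - \frac{125690}{\frac{1}{3} \cdot \frac{1}{470} \left(-393\right) + 21177} = - \frac{125690}{- \frac{131}{470} + 21177} = - \frac{125690}{\frac{9953059}{470}} = \left(-125690\right) \frac{470}{9953059} = - \frac{59074300}{9953059}$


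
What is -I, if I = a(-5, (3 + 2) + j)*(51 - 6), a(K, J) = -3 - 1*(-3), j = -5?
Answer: 0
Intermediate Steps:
a(K, J) = 0 (a(K, J) = -3 + 3 = 0)
I = 0 (I = 0*(51 - 6) = 0*45 = 0)
-I = -1*0 = 0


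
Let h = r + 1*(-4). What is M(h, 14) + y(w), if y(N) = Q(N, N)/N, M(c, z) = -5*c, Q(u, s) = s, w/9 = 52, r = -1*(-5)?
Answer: -4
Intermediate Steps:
r = 5
w = 468 (w = 9*52 = 468)
h = 1 (h = 5 + 1*(-4) = 5 - 4 = 1)
y(N) = 1 (y(N) = N/N = 1)
M(h, 14) + y(w) = -5*1 + 1 = -5 + 1 = -4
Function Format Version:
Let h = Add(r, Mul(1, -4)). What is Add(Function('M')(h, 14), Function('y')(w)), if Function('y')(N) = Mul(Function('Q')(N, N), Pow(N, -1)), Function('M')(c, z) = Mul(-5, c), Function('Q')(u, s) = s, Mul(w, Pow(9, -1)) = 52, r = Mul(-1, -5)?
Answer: -4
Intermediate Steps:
r = 5
w = 468 (w = Mul(9, 52) = 468)
h = 1 (h = Add(5, Mul(1, -4)) = Add(5, -4) = 1)
Function('y')(N) = 1 (Function('y')(N) = Mul(N, Pow(N, -1)) = 1)
Add(Function('M')(h, 14), Function('y')(w)) = Add(Mul(-5, 1), 1) = Add(-5, 1) = -4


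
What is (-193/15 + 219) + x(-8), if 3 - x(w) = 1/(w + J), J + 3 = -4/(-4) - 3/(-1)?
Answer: 21974/105 ≈ 209.28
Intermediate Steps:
J = 1 (J = -3 + (-4/(-4) - 3/(-1)) = -3 + (-4*(-¼) - 3*(-1)) = -3 + (1 + 3) = -3 + 4 = 1)
x(w) = 3 - 1/(1 + w) (x(w) = 3 - 1/(w + 1) = 3 - 1/(1 + w))
(-193/15 + 219) + x(-8) = (-193/15 + 219) + (2 + 3*(-8))/(1 - 8) = (-193*1/15 + 219) + (2 - 24)/(-7) = (-193/15 + 219) - ⅐*(-22) = 3092/15 + 22/7 = 21974/105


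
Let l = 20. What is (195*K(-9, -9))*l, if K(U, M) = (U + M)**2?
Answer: 1263600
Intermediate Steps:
K(U, M) = (M + U)**2
(195*K(-9, -9))*l = (195*(-9 - 9)**2)*20 = (195*(-18)**2)*20 = (195*324)*20 = 63180*20 = 1263600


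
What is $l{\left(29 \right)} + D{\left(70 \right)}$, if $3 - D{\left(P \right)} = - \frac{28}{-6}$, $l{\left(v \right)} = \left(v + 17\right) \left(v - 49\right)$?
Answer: $- \frac{2765}{3} \approx -921.67$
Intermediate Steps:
$l{\left(v \right)} = \left(-49 + v\right) \left(17 + v\right)$ ($l{\left(v \right)} = \left(17 + v\right) \left(-49 + v\right) = \left(-49 + v\right) \left(17 + v\right)$)
$D{\left(P \right)} = - \frac{5}{3}$ ($D{\left(P \right)} = 3 - - \frac{28}{-6} = 3 - \left(-28\right) \left(- \frac{1}{6}\right) = 3 - \frac{14}{3} = - \frac{5}{3}$)
$l{\left(29 \right)} + D{\left(70 \right)} = \left(-833 + 29^{2} - 928\right) - \frac{5}{3} = \left(-833 + 841 - 928\right) - \frac{5}{3} = -920 - \frac{5}{3} = - \frac{2765}{3}$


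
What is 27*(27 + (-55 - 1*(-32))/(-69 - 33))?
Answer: 24993/34 ≈ 735.09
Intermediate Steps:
27*(27 + (-55 - 1*(-32))/(-69 - 33)) = 27*(27 + (-55 + 32)/(-102)) = 27*(27 - 23*(-1/102)) = 27*(27 + 23/102) = 27*(2777/102) = 24993/34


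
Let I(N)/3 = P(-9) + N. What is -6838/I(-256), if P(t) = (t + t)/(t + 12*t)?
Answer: 44447/4989 ≈ 8.9090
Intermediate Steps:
P(t) = 2/13 (P(t) = (2*t)/((13*t)) = (2*t)*(1/(13*t)) = 2/13)
I(N) = 6/13 + 3*N (I(N) = 3*(2/13 + N) = 6/13 + 3*N)
-6838/I(-256) = -6838/(6/13 + 3*(-256)) = -6838/(6/13 - 768) = -6838/(-9978/13) = -6838*(-13/9978) = 44447/4989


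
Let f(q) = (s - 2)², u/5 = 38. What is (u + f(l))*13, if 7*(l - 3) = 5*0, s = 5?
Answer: 2587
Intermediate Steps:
u = 190 (u = 5*38 = 190)
l = 3 (l = 3 + (5*0)/7 = 3 + (⅐)*0 = 3 + 0 = 3)
f(q) = 9 (f(q) = (5 - 2)² = 3² = 9)
(u + f(l))*13 = (190 + 9)*13 = 199*13 = 2587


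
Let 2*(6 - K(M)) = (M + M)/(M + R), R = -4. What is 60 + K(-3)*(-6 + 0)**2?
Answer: 1824/7 ≈ 260.57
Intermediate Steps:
K(M) = 6 - M/(-4 + M) (K(M) = 6 - (M + M)/(2*(M - 4)) = 6 - 2*M/(2*(-4 + M)) = 6 - M/(-4 + M))
60 + K(-3)*(-6 + 0)**2 = 60 + ((-24 + 5*(-3))/(-4 - 3))*(-6 + 0)**2 = 60 + ((-24 - 15)/(-7))*(-6)**2 = 60 - 1/7*(-39)*36 = 60 + (39/7)*36 = 60 + 1404/7 = 1824/7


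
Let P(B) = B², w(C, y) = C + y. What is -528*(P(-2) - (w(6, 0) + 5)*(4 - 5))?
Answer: -7920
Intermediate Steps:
-528*(P(-2) - (w(6, 0) + 5)*(4 - 5)) = -528*((-2)² - ((6 + 0) + 5)*(4 - 5)) = -528*(4 - (6 + 5)*(-1)) = -528*(4 - 11*(-1)) = -528*(4 - 1*(-11)) = -528*(4 + 11) = -528*15 = -7920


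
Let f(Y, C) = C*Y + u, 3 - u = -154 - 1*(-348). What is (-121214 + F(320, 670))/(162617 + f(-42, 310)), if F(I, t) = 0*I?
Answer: -60607/74703 ≈ -0.81131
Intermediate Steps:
u = -191 (u = 3 - (-154 - 1*(-348)) = 3 - (-154 + 348) = 3 - 1*194 = 3 - 194 = -191)
f(Y, C) = -191 + C*Y (f(Y, C) = C*Y - 191 = -191 + C*Y)
F(I, t) = 0
(-121214 + F(320, 670))/(162617 + f(-42, 310)) = (-121214 + 0)/(162617 + (-191 + 310*(-42))) = -121214/(162617 + (-191 - 13020)) = -121214/(162617 - 13211) = -121214/149406 = -121214*1/149406 = -60607/74703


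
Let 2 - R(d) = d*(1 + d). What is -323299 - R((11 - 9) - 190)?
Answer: -288145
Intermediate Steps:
R(d) = 2 - d*(1 + d)
-323299 - R((11 - 9) - 190) = -323299 - (2 - ((11 - 9) - 190) - ((11 - 9) - 190)²) = -323299 - (2 - (2 - 190) - (2 - 190)²) = -323299 - (2 - 1*(-188) - 1*(-188)²) = -323299 - (2 + 188 - 1*35344) = -323299 - (2 + 188 - 35344) = -323299 - 1*(-35154) = -323299 + 35154 = -288145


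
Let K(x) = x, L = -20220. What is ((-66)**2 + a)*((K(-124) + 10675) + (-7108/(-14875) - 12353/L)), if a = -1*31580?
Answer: -4320146779850162/15038625 ≈ -2.8727e+8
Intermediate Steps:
a = -31580
((-66)**2 + a)*((K(-124) + 10675) + (-7108/(-14875) - 12353/L)) = ((-66)**2 - 31580)*((-124 + 10675) + (-7108/(-14875) - 12353/(-20220))) = (4356 - 31580)*(10551 + (-7108*(-1/14875) - 12353*(-1/20220))) = -27224*(10551 + (7108/14875 + 12353/20220)) = -27224*(10551 + 65494927/60154500) = -27224*634755624427/60154500 = -4320146779850162/15038625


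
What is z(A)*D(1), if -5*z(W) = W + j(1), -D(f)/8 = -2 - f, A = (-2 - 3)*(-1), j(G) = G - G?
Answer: -24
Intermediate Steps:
j(G) = 0
A = 5 (A = -5*(-1) = 5)
D(f) = 16 + 8*f (D(f) = -8*(-2 - f) = 16 + 8*f)
z(W) = -W/5 (z(W) = -(W + 0)/5 = -W/5)
z(A)*D(1) = (-⅕*5)*(16 + 8*1) = -(16 + 8) = -1*24 = -24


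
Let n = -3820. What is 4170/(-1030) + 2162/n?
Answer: -907813/196730 ≈ -4.6145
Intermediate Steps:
4170/(-1030) + 2162/n = 4170/(-1030) + 2162/(-3820) = 4170*(-1/1030) + 2162*(-1/3820) = -417/103 - 1081/1910 = -907813/196730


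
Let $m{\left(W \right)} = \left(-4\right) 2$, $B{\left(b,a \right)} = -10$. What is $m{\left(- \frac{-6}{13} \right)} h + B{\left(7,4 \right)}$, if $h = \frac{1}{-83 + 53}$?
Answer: $- \frac{146}{15} \approx -9.7333$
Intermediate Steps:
$h = - \frac{1}{30}$ ($h = \frac{1}{-30} = - \frac{1}{30} \approx -0.033333$)
$m{\left(W \right)} = -8$
$m{\left(- \frac{-6}{13} \right)} h + B{\left(7,4 \right)} = \left(-8\right) \left(- \frac{1}{30}\right) - 10 = \frac{4}{15} - 10 = - \frac{146}{15}$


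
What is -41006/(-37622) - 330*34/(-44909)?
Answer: 1131828647/844783199 ≈ 1.3398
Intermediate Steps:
-41006/(-37622) - 330*34/(-44909) = -41006*(-1/37622) - 11220*(-1/44909) = 20503/18811 + 11220/44909 = 1131828647/844783199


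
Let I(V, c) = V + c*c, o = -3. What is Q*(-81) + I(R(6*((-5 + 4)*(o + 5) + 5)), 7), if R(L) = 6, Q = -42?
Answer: 3457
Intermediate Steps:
I(V, c) = V + c²
Q*(-81) + I(R(6*((-5 + 4)*(o + 5) + 5)), 7) = -42*(-81) + (6 + 7²) = 3402 + (6 + 49) = 3402 + 55 = 3457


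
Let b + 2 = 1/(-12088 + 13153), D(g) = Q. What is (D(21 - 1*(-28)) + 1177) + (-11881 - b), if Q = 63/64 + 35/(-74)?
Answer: -26988300493/2521920 ≈ -10701.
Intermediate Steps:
Q = 1211/2368 (Q = 63*(1/64) + 35*(-1/74) = 63/64 - 35/74 = 1211/2368 ≈ 0.51140)
D(g) = 1211/2368
b = -2129/1065 (b = -2 + 1/(-12088 + 13153) = -2 + 1/1065 = -2129/1065 ≈ -1.9991)
(D(21 - 1*(-28)) + 1177) + (-11881 - b) = (1211/2368 + 1177) + (-11881 - 1*(-2129/1065)) = 2788347/2368 + (-11881 + 2129/1065) = 2788347/2368 - 12651136/1065 = -26988300493/2521920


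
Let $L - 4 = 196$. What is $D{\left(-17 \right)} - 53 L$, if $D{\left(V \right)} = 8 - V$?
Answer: $-10575$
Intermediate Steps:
$L = 200$ ($L = 4 + 196 = 200$)
$D{\left(-17 \right)} - 53 L = \left(8 - -17\right) - 10600 = \left(8 + 17\right) - 10600 = 25 - 10600 = -10575$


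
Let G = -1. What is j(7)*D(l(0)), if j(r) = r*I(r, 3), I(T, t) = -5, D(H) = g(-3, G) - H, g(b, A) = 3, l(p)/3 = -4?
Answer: -525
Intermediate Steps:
l(p) = -12 (l(p) = 3*(-4) = -12)
D(H) = 3 - H
j(r) = -5*r (j(r) = r*(-5) = -5*r)
j(7)*D(l(0)) = (-5*7)*(3 - 1*(-12)) = -35*(3 + 12) = -35*15 = -525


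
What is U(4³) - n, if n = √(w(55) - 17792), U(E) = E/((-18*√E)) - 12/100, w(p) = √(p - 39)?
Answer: -127/225 - 2*I*√4447 ≈ -0.56444 - 133.37*I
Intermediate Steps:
w(p) = √(-39 + p)
U(E) = -3/25 - √E/18 (U(E) = E*(-1/(18*√E)) - 12*1/100 = -√E/18 - 3/25 = -3/25 - √E/18)
n = 2*I*√4447 (n = √(√(-39 + 55) - 17792) = √(√16 - 17792) = √(4 - 17792) = √(-17788) = 2*I*√4447 ≈ 133.37*I)
U(4³) - n = (-3/25 - √(4³)/18) - 2*I*√4447 = (-3/25 - √64/18) - 2*I*√4447 = (-3/25 - 1/18*8) - 2*I*√4447 = (-3/25 - 4/9) - 2*I*√4447 = -127/225 - 2*I*√4447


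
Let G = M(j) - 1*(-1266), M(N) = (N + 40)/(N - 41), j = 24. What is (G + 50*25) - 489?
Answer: 34395/17 ≈ 2023.2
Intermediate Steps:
M(N) = (40 + N)/(-41 + N)
G = 21458/17 (G = (40 + 24)/(-41 + 24) - 1*(-1266) = 64/(-17) + 1266 = -1/17*64 + 1266 = -64/17 + 1266 = 21458/17 ≈ 1262.2)
(G + 50*25) - 489 = (21458/17 + 50*25) - 489 = (21458/17 + 1250) - 489 = 42708/17 - 489 = 34395/17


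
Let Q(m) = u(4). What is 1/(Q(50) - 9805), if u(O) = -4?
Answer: -1/9809 ≈ -0.00010195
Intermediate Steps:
Q(m) = -4
1/(Q(50) - 9805) = 1/(-4 - 9805) = 1/(-9809) = -1/9809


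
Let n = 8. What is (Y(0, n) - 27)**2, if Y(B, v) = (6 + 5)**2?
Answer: 8836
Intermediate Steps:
Y(B, v) = 121 (Y(B, v) = 11**2 = 121)
(Y(0, n) - 27)**2 = (121 - 27)**2 = 94**2 = 8836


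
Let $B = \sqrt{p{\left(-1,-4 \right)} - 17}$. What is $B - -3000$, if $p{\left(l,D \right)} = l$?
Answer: $3000 + 3 i \sqrt{2} \approx 3000.0 + 4.2426 i$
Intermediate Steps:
$B = 3 i \sqrt{2}$ ($B = \sqrt{-1 - 17} = \sqrt{-18} = 3 i \sqrt{2} \approx 4.2426 i$)
$B - -3000 = 3 i \sqrt{2} - -3000 = 3 i \sqrt{2} + 3000 = 3000 + 3 i \sqrt{2}$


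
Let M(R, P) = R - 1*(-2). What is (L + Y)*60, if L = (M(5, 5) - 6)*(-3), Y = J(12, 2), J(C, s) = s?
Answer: -60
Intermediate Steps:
M(R, P) = 2 + R (M(R, P) = R + 2 = 2 + R)
Y = 2
L = -3 (L = ((2 + 5) - 6)*(-3) = (7 - 6)*(-3) = 1*(-3) = -3)
(L + Y)*60 = (-3 + 2)*60 = -1*60 = -60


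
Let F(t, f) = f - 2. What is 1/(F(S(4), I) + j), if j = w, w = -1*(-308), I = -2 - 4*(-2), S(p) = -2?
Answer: 1/312 ≈ 0.0032051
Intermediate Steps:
I = 6 (I = -2 + 8 = 6)
w = 308
j = 308
F(t, f) = -2 + f
1/(F(S(4), I) + j) = 1/((-2 + 6) + 308) = 1/(4 + 308) = 1/312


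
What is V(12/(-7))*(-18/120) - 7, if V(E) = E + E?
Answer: -227/35 ≈ -6.4857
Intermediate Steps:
V(E) = 2*E
V(12/(-7))*(-18/120) - 7 = (2*(12/(-7)))*(-18/120) - 7 = (2*(12*(-⅐)))*(-18*1/120) - 7 = (2*(-12/7))*(-3/20) - 7 = -24/7*(-3/20) - 7 = 18/35 - 7 = -227/35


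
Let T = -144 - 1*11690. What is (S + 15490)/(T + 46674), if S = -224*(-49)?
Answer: 13233/17420 ≈ 0.75964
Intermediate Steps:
S = 10976
T = -11834 (T = -144 - 11690 = -11834)
(S + 15490)/(T + 46674) = (10976 + 15490)/(-11834 + 46674) = 26466/34840 = 26466*(1/34840) = 13233/17420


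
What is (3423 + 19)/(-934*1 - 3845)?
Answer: -3442/4779 ≈ -0.72023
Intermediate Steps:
(3423 + 19)/(-934*1 - 3845) = 3442/(-934 - 3845) = 3442/(-4779) = 3442*(-1/4779) = -3442/4779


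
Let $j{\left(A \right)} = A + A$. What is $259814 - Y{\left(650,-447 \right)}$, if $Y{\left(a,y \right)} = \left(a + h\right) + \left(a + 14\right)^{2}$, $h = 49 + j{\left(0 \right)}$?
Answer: $-181781$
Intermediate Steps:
$j{\left(A \right)} = 2 A$
$h = 49$ ($h = 49 + 2 \cdot 0 = 49 + 0 = 49$)
$Y{\left(a,y \right)} = 49 + a + \left(14 + a\right)^{2}$ ($Y{\left(a,y \right)} = \left(a + 49\right) + \left(a + 14\right)^{2} = \left(49 + a\right) + \left(14 + a\right)^{2} = 49 + a + \left(14 + a\right)^{2}$)
$259814 - Y{\left(650,-447 \right)} = 259814 - \left(49 + 650 + \left(14 + 650\right)^{2}\right) = 259814 - \left(49 + 650 + 664^{2}\right) = 259814 - \left(49 + 650 + 440896\right) = 259814 - 441595 = -181781$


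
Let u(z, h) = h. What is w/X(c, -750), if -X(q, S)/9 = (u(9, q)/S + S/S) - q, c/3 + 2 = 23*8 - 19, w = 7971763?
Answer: 1992940750/1099467 ≈ 1812.6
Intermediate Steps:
c = 489 (c = -6 + 3*(23*8 - 19) = -6 + 3*(184 - 19) = -6 + 3*165 = -6 + 495 = 489)
X(q, S) = -9 + 9*q - 9*q/S (X(q, S) = -9*((q/S + S/S) - q) = -9*((q/S + 1) - q) = -9*((1 + q/S) - q) = -9*(1 - q + q/S) = -9 + 9*q - 9*q/S)
w/X(c, -750) = 7971763/(-9 + 9*489 - 9*489/(-750)) = 7971763/(-9 + 4401 - 9*489*(-1/750)) = 7971763/(-9 + 4401 + 1467/250) = 7971763/(1099467/250) = 7971763*(250/1099467) = 1992940750/1099467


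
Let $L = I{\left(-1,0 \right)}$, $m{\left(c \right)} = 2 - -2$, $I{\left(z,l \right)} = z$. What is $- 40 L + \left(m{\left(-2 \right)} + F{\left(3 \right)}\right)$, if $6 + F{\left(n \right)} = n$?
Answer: $41$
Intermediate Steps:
$F{\left(n \right)} = -6 + n$
$m{\left(c \right)} = 4$ ($m{\left(c \right)} = 2 + 2 = 4$)
$L = -1$
$- 40 L + \left(m{\left(-2 \right)} + F{\left(3 \right)}\right) = \left(-40\right) \left(-1\right) + \left(4 + \left(-6 + 3\right)\right) = 40 + \left(4 - 3\right) = 40 + 1 = 41$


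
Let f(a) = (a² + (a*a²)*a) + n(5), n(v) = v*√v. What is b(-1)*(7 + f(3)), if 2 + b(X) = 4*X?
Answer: -582 - 30*√5 ≈ -649.08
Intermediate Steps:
b(X) = -2 + 4*X
n(v) = v^(3/2)
f(a) = a² + a⁴ + 5*√5 (f(a) = (a² + (a*a²)*a) + 5^(3/2) = (a² + a³*a) + 5*√5 = (a² + a⁴) + 5*√5 = a² + a⁴ + 5*√5)
b(-1)*(7 + f(3)) = (-2 + 4*(-1))*(7 + (3² + 3⁴ + 5*√5)) = (-2 - 4)*(7 + (9 + 81 + 5*√5)) = -6*(7 + (90 + 5*√5)) = -6*(97 + 5*√5) = -582 - 30*√5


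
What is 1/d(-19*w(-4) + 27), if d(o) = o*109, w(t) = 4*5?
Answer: -1/38477 ≈ -2.5990e-5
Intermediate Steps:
w(t) = 20
d(o) = 109*o
1/d(-19*w(-4) + 27) = 1/(109*(-19*20 + 27)) = 1/(109*(-380 + 27)) = 1/(109*(-353)) = 1/(-38477) = -1/38477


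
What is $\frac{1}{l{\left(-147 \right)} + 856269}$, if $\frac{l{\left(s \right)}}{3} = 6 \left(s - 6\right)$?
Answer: $\frac{1}{853515} \approx 1.1716 \cdot 10^{-6}$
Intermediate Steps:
$l{\left(s \right)} = -108 + 18 s$ ($l{\left(s \right)} = 3 \cdot 6 \left(s - 6\right) = 3 \cdot 6 \left(-6 + s\right) = 3 \left(-36 + 6 s\right) = -108 + 18 s$)
$\frac{1}{l{\left(-147 \right)} + 856269} = \frac{1}{\left(-108 + 18 \left(-147\right)\right) + 856269} = \frac{1}{\left(-108 - 2646\right) + 856269} = \frac{1}{-2754 + 856269} = \frac{1}{853515}$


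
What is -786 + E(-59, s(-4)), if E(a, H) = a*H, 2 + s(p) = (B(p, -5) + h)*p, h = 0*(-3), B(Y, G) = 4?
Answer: 276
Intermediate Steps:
h = 0
s(p) = -2 + 4*p (s(p) = -2 + (4 + 0)*p = -2 + 4*p)
E(a, H) = H*a
-786 + E(-59, s(-4)) = -786 + (-2 + 4*(-4))*(-59) = -786 + (-2 - 16)*(-59) = -786 - 18*(-59) = -786 + 1062 = 276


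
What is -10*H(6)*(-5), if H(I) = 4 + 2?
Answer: 300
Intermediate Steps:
H(I) = 6
-10*H(6)*(-5) = -10*6*(-5) = -60*(-5) = 300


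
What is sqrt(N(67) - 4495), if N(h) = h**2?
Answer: I*sqrt(6) ≈ 2.4495*I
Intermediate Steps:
sqrt(N(67) - 4495) = sqrt(67**2 - 4495) = sqrt(4489 - 4495) = sqrt(-6) = I*sqrt(6)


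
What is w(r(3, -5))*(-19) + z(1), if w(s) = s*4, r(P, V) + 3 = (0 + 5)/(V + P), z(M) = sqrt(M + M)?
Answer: 418 + sqrt(2) ≈ 419.41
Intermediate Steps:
z(M) = sqrt(2)*sqrt(M) (z(M) = sqrt(2*M) = sqrt(2)*sqrt(M))
r(P, V) = -3 + 5/(P + V) (r(P, V) = -3 + (0 + 5)/(V + P) = -3 + 5/(P + V))
w(s) = 4*s
w(r(3, -5))*(-19) + z(1) = (4*((5 - 3*3 - 3*(-5))/(3 - 5)))*(-19) + sqrt(2)*sqrt(1) = (4*((5 - 9 + 15)/(-2)))*(-19) + sqrt(2)*1 = (4*(-1/2*11))*(-19) + sqrt(2) = (4*(-11/2))*(-19) + sqrt(2) = -22*(-19) + sqrt(2) = 418 + sqrt(2)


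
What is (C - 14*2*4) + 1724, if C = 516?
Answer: 2128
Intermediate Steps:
(C - 14*2*4) + 1724 = (516 - 14*2*4) + 1724 = (516 - 28*4) + 1724 = (516 - 112) + 1724 = 404 + 1724 = 2128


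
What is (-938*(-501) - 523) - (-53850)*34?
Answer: 2300315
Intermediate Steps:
(-938*(-501) - 523) - (-53850)*34 = (469938 - 523) - 1*(-1830900) = 469415 + 1830900 = 2300315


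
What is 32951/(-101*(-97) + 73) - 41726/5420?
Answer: -1166206/267477 ≈ -4.3600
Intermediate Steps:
32951/(-101*(-97) + 73) - 41726/5420 = 32951/(9797 + 73) - 41726*1/5420 = 32951/9870 - 20863/2710 = -1166206/267477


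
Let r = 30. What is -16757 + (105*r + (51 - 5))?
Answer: -13561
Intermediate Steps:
-16757 + (105*r + (51 - 5)) = -16757 + (105*30 + (51 - 5)) = -16757 + (3150 + 46) = -16757 + 3196 = -13561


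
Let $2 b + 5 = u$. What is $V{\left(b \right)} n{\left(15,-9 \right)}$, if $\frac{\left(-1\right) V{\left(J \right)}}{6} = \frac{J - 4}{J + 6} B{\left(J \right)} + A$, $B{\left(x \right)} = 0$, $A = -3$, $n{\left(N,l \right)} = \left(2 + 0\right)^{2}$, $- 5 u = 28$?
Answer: $72$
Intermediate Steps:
$u = - \frac{28}{5}$ ($u = \left(- \frac{1}{5}\right) 28 = - \frac{28}{5} \approx -5.6$)
$n{\left(N,l \right)} = 4$ ($n{\left(N,l \right)} = 2^{2} = 4$)
$b = - \frac{53}{10}$ ($b = - \frac{5}{2} + \frac{1}{2} \left(- \frac{28}{5}\right) = - \frac{5}{2} - \frac{14}{5} = - \frac{53}{10} \approx -5.3$)
$V{\left(J \right)} = 18$ ($V{\left(J \right)} = - 6 \left(\frac{J - 4}{J + 6} \cdot 0 - 3\right) = - 6 \left(\frac{-4 + J}{6 + J} 0 - 3\right) = - 6 \left(0 - 3\right) = \left(-6\right) \left(-3\right) = 18$)
$V{\left(b \right)} n{\left(15,-9 \right)} = 18 \cdot 4 = 72$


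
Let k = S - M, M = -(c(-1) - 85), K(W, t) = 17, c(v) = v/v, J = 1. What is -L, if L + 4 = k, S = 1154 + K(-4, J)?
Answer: -1083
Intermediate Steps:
c(v) = 1
S = 1171 (S = 1154 + 17 = 1171)
M = 84 (M = -(1 - 85) = -1*(-84) = 84)
k = 1087 (k = 1171 - 1*84 = 1171 - 84 = 1087)
L = 1083 (L = -4 + 1087 = 1083)
-L = -1*1083 = -1083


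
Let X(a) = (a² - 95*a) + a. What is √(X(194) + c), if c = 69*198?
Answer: √33062 ≈ 181.83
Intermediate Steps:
X(a) = a² - 94*a
c = 13662
√(X(194) + c) = √(194*(-94 + 194) + 13662) = √(194*100 + 13662) = √(19400 + 13662) = √33062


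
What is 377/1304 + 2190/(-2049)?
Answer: -694429/890632 ≈ -0.77970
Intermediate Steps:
377/1304 + 2190/(-2049) = 377*(1/1304) + 2190*(-1/2049) = 377/1304 - 730/683 = -694429/890632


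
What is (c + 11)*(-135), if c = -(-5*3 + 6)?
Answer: -2700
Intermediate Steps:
c = 9 (c = -(-15 + 6) = -1*(-9) = 9)
(c + 11)*(-135) = (9 + 11)*(-135) = 20*(-135) = -2700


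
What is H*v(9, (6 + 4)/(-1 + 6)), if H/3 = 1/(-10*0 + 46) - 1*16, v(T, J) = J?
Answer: -2205/23 ≈ -95.870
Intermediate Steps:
H = -2205/46 (H = 3*(1/(-10*0 + 46) - 1*16) = 3*(1/(0 + 46) - 16) = 3*(1/46 - 16) = 3*(-735/46) = -2205/46 ≈ -47.935)
H*v(9, (6 + 4)/(-1 + 6)) = -2205*(6 + 4)/(46*(-1 + 6)) = -11025/(23*5) = -2205/46*2 = -2205/23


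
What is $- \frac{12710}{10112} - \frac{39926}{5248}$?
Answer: $- \frac{28713}{3239} \approx -8.8648$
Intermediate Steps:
$- \frac{12710}{10112} - \frac{39926}{5248} = \left(-12710\right) \frac{1}{10112} - \frac{19963}{2624} = - \frac{6355}{5056} - \frac{19963}{2624} = - \frac{28713}{3239}$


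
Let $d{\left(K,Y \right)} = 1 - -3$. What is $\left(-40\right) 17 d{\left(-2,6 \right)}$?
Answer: $-2720$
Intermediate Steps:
$d{\left(K,Y \right)} = 4$ ($d{\left(K,Y \right)} = 1 + 3 = 4$)
$\left(-40\right) 17 d{\left(-2,6 \right)} = \left(-40\right) 17 \cdot 4 = \left(-680\right) 4 = -2720$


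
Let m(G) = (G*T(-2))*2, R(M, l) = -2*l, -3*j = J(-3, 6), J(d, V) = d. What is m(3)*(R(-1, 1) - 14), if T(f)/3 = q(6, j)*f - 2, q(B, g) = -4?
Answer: -1728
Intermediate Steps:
j = 1 (j = -1/3*(-3) = 1)
T(f) = -6 - 12*f (T(f) = 3*(-4*f - 2) = 3*(-2 - 4*f) = -6 - 12*f)
m(G) = 36*G (m(G) = (G*(-6 - 12*(-2)))*2 = (G*(-6 + 24))*2 = (G*18)*2 = (18*G)*2 = 36*G)
m(3)*(R(-1, 1) - 14) = (36*3)*(-2*1 - 14) = 108*(-2 - 14) = 108*(-16) = -1728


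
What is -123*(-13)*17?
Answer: 27183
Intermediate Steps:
-123*(-13)*17 = -41*(-39)*17 = 1599*17 = 27183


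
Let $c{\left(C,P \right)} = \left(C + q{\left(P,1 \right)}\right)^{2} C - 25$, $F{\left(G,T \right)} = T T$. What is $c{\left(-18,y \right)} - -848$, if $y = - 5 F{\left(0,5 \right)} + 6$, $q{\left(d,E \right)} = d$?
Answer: $-337019$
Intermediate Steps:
$F{\left(G,T \right)} = T^{2}$
$y = -119$ ($y = - 5 \cdot 5^{2} + 6 = \left(-5\right) 25 + 6 = -125 + 6 = -119$)
$c{\left(C,P \right)} = -25 + C \left(C + P\right)^{2}$ ($c{\left(C,P \right)} = \left(C + P\right)^{2} C - 25 = C \left(C + P\right)^{2} - 25 = -25 + C \left(C + P\right)^{2}$)
$c{\left(-18,y \right)} - -848 = \left(-25 - 18 \left(-18 - 119\right)^{2}\right) - -848 = \left(-25 - 18 \left(-137\right)^{2}\right) + 848 = \left(-25 - 337842\right) + 848 = -337867 + 848 = -337019$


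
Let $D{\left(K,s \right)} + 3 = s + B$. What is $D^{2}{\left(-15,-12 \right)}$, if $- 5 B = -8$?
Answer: $\frac{4489}{25} \approx 179.56$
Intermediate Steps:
$B = \frac{8}{5}$ ($B = \left(- \frac{1}{5}\right) \left(-8\right) = \frac{8}{5} \approx 1.6$)
$D{\left(K,s \right)} = - \frac{7}{5} + s$ ($D{\left(K,s \right)} = -3 + \left(s + \frac{8}{5}\right) = -3 + \left(\frac{8}{5} + s\right) = - \frac{7}{5} + s$)
$D^{2}{\left(-15,-12 \right)} = \left(- \frac{7}{5} - 12\right)^{2} = \left(- \frac{67}{5}\right)^{2} = \frac{4489}{25}$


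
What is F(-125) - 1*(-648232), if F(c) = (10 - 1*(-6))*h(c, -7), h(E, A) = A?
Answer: 648120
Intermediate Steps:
F(c) = -112 (F(c) = (10 - 1*(-6))*(-7) = (10 + 6)*(-7) = 16*(-7) = -112)
F(-125) - 1*(-648232) = -112 - 1*(-648232) = -112 + 648232 = 648120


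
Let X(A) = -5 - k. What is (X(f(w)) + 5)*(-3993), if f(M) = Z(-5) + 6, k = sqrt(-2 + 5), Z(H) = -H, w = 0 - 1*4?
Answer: 3993*sqrt(3) ≈ 6916.1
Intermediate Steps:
w = -4 (w = 0 - 4 = -4)
k = sqrt(3) ≈ 1.7320
f(M) = 11 (f(M) = -1*(-5) + 6 = 5 + 6 = 11)
X(A) = -5 - sqrt(3)
(X(f(w)) + 5)*(-3993) = ((-5 - sqrt(3)) + 5)*(-3993) = -sqrt(3)*(-3993) = 3993*sqrt(3)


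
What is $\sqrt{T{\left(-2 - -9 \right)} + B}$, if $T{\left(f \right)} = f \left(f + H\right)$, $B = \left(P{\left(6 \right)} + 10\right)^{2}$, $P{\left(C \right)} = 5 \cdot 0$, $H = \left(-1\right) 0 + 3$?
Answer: $\sqrt{170} \approx 13.038$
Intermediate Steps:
$H = 3$ ($H = 0 + 3 = 3$)
$P{\left(C \right)} = 0$
$B = 100$ ($B = \left(0 + 10\right)^{2} = 10^{2} = 100$)
$T{\left(f \right)} = f \left(3 + f\right)$ ($T{\left(f \right)} = f \left(f + 3\right) = f \left(3 + f\right)$)
$\sqrt{T{\left(-2 - -9 \right)} + B} = \sqrt{\left(-2 - -9\right) \left(3 - -7\right) + 100} = \sqrt{\left(-2 + 9\right) \left(3 + \left(-2 + 9\right)\right) + 100} = \sqrt{7 \left(3 + 7\right) + 100} = \sqrt{7 \cdot 10 + 100} = \sqrt{70 + 100} = \sqrt{170}$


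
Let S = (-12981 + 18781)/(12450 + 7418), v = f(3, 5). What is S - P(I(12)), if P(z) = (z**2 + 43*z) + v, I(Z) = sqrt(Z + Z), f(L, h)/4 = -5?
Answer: -18418/4967 - 86*sqrt(6) ≈ -214.36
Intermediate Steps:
f(L, h) = -20 (f(L, h) = 4*(-5) = -20)
I(Z) = sqrt(2)*sqrt(Z) (I(Z) = sqrt(2*Z) = sqrt(2)*sqrt(Z))
v = -20
P(z) = -20 + z**2 + 43*z (P(z) = (z**2 + 43*z) - 20 = -20 + z**2 + 43*z)
S = 1450/4967 (S = 5800/19868 = 5800*(1/19868) = 1450/4967 ≈ 0.29193)
S - P(I(12)) = 1450/4967 - (-20 + (sqrt(2)*sqrt(12))**2 + 43*(sqrt(2)*sqrt(12))) = 1450/4967 - (-20 + (sqrt(2)*(2*sqrt(3)))**2 + 43*(sqrt(2)*(2*sqrt(3)))) = 1450/4967 - (-20 + (2*sqrt(6))**2 + 43*(2*sqrt(6))) = 1450/4967 - (-20 + 24 + 86*sqrt(6)) = 1450/4967 - (4 + 86*sqrt(6)) = 1450/4967 + (-4 - 86*sqrt(6)) = -18418/4967 - 86*sqrt(6)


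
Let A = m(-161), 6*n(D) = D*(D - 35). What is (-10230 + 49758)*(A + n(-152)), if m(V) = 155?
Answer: 193384152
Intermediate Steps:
n(D) = D*(-35 + D)/6 (n(D) = (D*(D - 35))/6 = (D*(-35 + D))/6 = D*(-35 + D)/6)
A = 155
(-10230 + 49758)*(A + n(-152)) = (-10230 + 49758)*(155 + (⅙)*(-152)*(-35 - 152)) = 39528*(155 + (⅙)*(-152)*(-187)) = 39528*(155 + 14212/3) = 39528*(14677/3) = 193384152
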